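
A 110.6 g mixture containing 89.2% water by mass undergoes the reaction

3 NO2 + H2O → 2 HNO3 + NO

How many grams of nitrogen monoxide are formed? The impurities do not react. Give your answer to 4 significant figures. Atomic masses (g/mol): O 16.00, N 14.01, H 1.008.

Mass of pure H2O = 110.6 g × 0.892 = 98.655 g.
M(H2O) = 2(1.008) + 16.00 = 18.016 g/mol.
M(NO) = 14.01 + 16.00 = 30.01 g/mol.
n(H2O) = 98.655 g / 18.016 g/mol = 5.4760 mol.
From the equation the H2O:NO mole ratio is 1:1, so n(NO) = 5.4760 × 1/1 = 5.4760 mol.
Mass of NO = 5.4760 mol × 30.01 g/mol = 164.33 g.

164.3 g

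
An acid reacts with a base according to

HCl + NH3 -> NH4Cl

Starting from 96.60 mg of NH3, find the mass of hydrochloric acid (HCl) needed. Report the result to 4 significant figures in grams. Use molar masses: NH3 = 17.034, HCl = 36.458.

0.2068 g

Convert: 96.60 mg = 0.096600 g.
n(NH3) = 0.096600 g / 17.034 g/mol = 0.0056710 mol.
From the equation the NH3:HCl mole ratio is 1:1, so n(HCl) = 0.0056710 × 1/1 = 0.0056710 mol.
Mass of HCl = 0.0056710 mol × 36.458 g/mol = 0.20675 g.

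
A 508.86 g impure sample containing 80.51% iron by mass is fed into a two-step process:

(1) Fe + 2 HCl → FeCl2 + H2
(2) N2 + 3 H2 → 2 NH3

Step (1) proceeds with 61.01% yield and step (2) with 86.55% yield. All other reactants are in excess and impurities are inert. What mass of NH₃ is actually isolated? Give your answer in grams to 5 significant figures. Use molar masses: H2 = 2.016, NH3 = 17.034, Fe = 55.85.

Pure Fe = 508.86 × 0.8051 = 409.683 g.
n(Fe) = 409.683 / 55.85 = 7.33542 mol.
Step 1 (Fe:H2 = 1:1): theoretical n(H2) = 7.33542 mol; at 61.01% yield, n(H2) = 4.47534 mol.
Step 2 (H2:NH3 = 3:2): theoretical n(NH3) = 2.98356 mol, so theoretical mass = 2.98356 × 17.034 = 50.8220 g.
At 86.55% yield, actual mass of NH3 = 50.8220 × 0.8655 = 43.9864 g.

43.986 g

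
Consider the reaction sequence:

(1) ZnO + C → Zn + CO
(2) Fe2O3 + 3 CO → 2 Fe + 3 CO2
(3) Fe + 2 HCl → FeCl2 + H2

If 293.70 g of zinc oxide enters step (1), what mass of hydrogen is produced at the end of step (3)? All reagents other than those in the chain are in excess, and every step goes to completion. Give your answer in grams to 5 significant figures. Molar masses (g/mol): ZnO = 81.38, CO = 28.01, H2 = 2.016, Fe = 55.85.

n(ZnO) = 293.70 / 81.38 = 3.60899 mol.
Reaction (1): ZnO→CO ratio 1:1 ⇒ n(CO) = 3.60899 mol.
Reaction (2): CO→Fe ratio 3:2 ⇒ n(Fe) = 2.40600 mol.
Reaction (3): Fe→H2 ratio 1:1 ⇒ n(H2) = 2.40600 mol.
Mass of H2 = 2.40600 × 2.016 = 4.85049 g.

4.8505 g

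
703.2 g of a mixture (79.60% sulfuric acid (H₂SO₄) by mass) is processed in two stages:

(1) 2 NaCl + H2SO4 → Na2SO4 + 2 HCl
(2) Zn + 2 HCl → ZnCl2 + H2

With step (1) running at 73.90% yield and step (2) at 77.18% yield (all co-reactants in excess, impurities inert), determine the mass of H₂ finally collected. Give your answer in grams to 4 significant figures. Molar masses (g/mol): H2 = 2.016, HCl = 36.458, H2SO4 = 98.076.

6.562 g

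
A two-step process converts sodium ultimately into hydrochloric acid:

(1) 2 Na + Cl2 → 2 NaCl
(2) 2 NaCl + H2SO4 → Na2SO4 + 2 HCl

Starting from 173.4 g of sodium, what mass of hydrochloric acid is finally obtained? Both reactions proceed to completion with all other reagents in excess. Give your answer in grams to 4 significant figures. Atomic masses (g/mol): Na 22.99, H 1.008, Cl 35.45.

M(Na) = 22.99 g/mol.
M(HCl) = 1.008 + 35.45 = 36.458 g/mol.
n(Na) = 173.40 / 22.99 = 7.5424 mol.
Step 1 gives a 2:2 ratio of Na to NaCl, so n(NaCl) = 7.5424 mol.
In step 2 the NaCl:HCl ratio is 2:2, so n(HCl) = 7.5424 mol.
Mass of HCl = 7.5424 × 36.458 = 274.98 g.

275.0 g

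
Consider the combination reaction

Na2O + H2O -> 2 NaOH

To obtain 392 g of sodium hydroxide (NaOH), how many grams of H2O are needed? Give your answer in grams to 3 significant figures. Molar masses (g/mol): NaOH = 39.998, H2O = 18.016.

88.3 g

n(NaOH) = 392.0 g / 39.998 g/mol = 9.800 mol.
From the equation the NaOH:H2O mole ratio is 2:1, so n(H2O) = 9.800 × 1/2 = 4.900 mol.
Mass of H2O = 4.900 mol × 18.016 g/mol = 88.28 g.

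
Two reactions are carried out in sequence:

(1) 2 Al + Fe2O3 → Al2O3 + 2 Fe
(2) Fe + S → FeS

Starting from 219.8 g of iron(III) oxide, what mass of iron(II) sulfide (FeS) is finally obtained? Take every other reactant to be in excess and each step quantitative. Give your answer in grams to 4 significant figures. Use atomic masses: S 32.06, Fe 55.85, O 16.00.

242.0 g

M(Fe2O3) = 2(55.85) + 3(16.00) = 159.70 g/mol.
M(FeS) = 55.85 + 32.06 = 87.91 g/mol.
n(Fe2O3) = 219.80 / 159.70 = 1.3763 mol.
Step 1 gives a 1:2 ratio of Fe2O3 to Fe, so n(Fe) = 2.7527 mol.
In step 2 the Fe:FeS ratio is 1:1, so n(FeS) = 2.7527 mol.
Mass of FeS = 2.7527 × 87.91 = 241.99 g.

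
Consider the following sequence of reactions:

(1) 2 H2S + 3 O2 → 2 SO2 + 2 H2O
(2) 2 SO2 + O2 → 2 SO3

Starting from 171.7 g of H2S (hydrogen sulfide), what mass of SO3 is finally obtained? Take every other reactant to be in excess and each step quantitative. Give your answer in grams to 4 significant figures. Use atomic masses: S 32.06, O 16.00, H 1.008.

403.4 g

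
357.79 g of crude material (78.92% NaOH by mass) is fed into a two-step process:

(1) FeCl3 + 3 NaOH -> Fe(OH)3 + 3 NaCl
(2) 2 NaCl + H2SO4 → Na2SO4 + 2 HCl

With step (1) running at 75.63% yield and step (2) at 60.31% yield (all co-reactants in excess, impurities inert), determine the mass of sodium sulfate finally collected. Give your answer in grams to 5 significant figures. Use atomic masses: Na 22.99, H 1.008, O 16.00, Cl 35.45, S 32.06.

Pure NaOH = 357.79 × 0.7892 = 282.368 g.
M(NaOH) = 22.99 + 16.00 + 1.008 = 39.998 g/mol.
M(Na2SO4) = 2(22.99) + 32.06 + 4(16.00) = 142.04 g/mol.
n(NaOH) = 282.368 / 39.998 = 7.05955 mol.
Step 1 (NaOH:NaCl = 3:3): theoretical n(NaCl) = 7.05955 mol; at 75.63% yield, n(NaCl) = 5.33914 mol.
Step 2 (NaCl:Na2SO4 = 2:1): theoretical n(Na2SO4) = 2.66957 mol, so theoretical mass = 2.66957 × 142.04 = 379.186 g.
At 60.31% yield, actual mass of Na2SO4 = 379.186 × 0.6031 = 228.687 g.

228.69 g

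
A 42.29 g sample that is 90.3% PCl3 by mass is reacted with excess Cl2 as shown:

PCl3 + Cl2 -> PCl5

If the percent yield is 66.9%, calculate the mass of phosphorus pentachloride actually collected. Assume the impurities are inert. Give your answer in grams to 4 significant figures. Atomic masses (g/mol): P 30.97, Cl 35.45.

Pure PCl3 available = 42.29 g × 0.903 = 38.188 g.
M(PCl3) = 30.97 + 3(35.45) = 137.32 g/mol.
M(PCl5) = 30.97 + 5(35.45) = 208.22 g/mol.
n(PCl3) = 38.188 g / 137.32 g/mol = 0.27809 mol.
From the equation the PCl3:PCl5 mole ratio is 1:1, so n(PCl5) = 0.27809 × 1/1 = 0.27809 mol.
Mass of PCl5 = 0.27809 mol × 208.22 g/mol = 57.905 g.
Actual mass collected = 57.905 g × 0.669 = 38.738 g.

38.74 g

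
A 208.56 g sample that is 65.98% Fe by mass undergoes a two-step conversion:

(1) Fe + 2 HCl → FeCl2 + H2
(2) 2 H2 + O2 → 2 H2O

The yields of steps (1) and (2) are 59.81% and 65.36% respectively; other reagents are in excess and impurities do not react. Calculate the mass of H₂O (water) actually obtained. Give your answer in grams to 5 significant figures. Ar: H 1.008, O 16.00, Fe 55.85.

Pure Fe = 208.56 × 0.6598 = 137.608 g.
M(Fe) = 55.85 g/mol.
M(H2O) = 2(1.008) + 16.00 = 18.016 g/mol.
n(Fe) = 137.608 / 55.85 = 2.46388 mol.
Step 1 (Fe:H2 = 1:1): theoretical n(H2) = 2.46388 mol; at 59.81% yield, n(H2) = 1.47365 mol.
Step 2 (H2:H2O = 2:2): theoretical n(H2O) = 1.47365 mol, so theoretical mass = 1.47365 × 18.016 = 26.5493 g.
At 65.36% yield, actual mass of H2O = 26.5493 × 0.6536 = 17.3526 g.

17.353 g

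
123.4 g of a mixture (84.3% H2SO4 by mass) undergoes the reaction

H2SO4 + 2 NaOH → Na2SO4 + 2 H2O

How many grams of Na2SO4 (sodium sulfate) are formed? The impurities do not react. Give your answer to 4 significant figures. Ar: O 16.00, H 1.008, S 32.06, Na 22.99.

150.7 g

Mass of pure H2SO4 = 123.4 g × 0.843 = 104.03 g.
M(H2SO4) = 2(1.008) + 32.06 + 4(16.00) = 98.076 g/mol.
M(Na2SO4) = 2(22.99) + 32.06 + 4(16.00) = 142.04 g/mol.
n(H2SO4) = 104.03 g / 98.076 g/mol = 1.0607 mol.
From the equation the H2SO4:Na2SO4 mole ratio is 1:1, so n(Na2SO4) = 1.0607 × 1/1 = 1.0607 mol.
Mass of Na2SO4 = 1.0607 mol × 142.04 g/mol = 150.66 g.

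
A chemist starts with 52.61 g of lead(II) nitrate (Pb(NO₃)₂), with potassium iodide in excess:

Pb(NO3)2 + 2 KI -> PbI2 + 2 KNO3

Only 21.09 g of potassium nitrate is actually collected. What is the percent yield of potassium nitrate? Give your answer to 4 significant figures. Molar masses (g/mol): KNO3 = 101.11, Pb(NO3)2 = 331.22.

65.66 %

n(Pb(NO3)2) = 52.610 g / 331.22 g/mol = 0.15884 mol.
From the equation the Pb(NO3)2:KNO3 mole ratio is 1:2, so n(KNO3) = 0.15884 × 2/1 = 0.31767 mol.
Mass of KNO3 = 0.31767 mol × 101.11 g/mol = 32.120 g.
This is the theoretical yield. Percent yield = 21.09 g / 32.120 g × 100% = 65.660%.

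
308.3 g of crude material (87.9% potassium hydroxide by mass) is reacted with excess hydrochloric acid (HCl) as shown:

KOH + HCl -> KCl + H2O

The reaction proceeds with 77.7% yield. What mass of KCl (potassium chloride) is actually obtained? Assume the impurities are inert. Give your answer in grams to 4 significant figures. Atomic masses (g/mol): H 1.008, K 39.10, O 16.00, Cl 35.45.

Pure KOH available = 308.3 g × 0.879 = 271.00 g.
M(KOH) = 39.10 + 16.00 + 1.008 = 56.108 g/mol.
M(KCl) = 39.10 + 35.45 = 74.55 g/mol.
n(KOH) = 271.00 g / 56.108 g/mol = 4.8299 mol.
From the equation the KOH:KCl mole ratio is 1:1, so n(KCl) = 4.8299 × 1/1 = 4.8299 mol.
Mass of KCl = 4.8299 mol × 74.55 g/mol = 360.07 g.
Actual mass collected = 360.07 g × 0.777 = 279.77 g.

279.8 g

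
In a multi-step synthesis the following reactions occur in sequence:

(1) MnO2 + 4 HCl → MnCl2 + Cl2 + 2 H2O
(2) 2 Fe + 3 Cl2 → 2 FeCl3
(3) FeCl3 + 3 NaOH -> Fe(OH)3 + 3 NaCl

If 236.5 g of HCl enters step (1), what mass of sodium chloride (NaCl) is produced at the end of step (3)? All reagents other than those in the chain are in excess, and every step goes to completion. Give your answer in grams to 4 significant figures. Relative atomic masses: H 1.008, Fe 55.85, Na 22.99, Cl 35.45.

189.5 g

M(HCl) = 1.008 + 35.45 = 36.458 g/mol.
M(NaCl) = 22.99 + 35.45 = 58.44 g/mol.
n(HCl) = 236.5 / 36.458 = 6.4869 mol.
Reaction (1): HCl→Cl2 ratio 4:1 ⇒ n(Cl2) = 1.6217 mol.
Reaction (2): Cl2→FeCl3 ratio 3:2 ⇒ n(FeCl3) = 1.0812 mol.
Reaction (3): FeCl3→NaCl ratio 1:3 ⇒ n(NaCl) = 3.2435 mol.
Mass of NaCl = 3.2435 × 58.44 = 189.55 g.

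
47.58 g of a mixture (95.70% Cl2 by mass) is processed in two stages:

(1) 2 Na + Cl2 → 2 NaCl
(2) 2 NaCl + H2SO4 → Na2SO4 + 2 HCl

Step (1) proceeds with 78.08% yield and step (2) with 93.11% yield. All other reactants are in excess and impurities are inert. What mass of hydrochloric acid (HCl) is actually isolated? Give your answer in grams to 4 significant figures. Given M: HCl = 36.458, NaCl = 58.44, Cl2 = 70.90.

Pure Cl2 = 47.58 × 0.9570 = 45.534 g.
n(Cl2) = 45.534 / 70.90 = 0.64223 mol.
Step 1 (Cl2:NaCl = 1:2): theoretical n(NaCl) = 1.2845 mol; at 78.08% yield, n(NaCl) = 1.0029 mol.
Step 2 (NaCl:HCl = 2:2): theoretical n(HCl) = 1.0029 mol, so theoretical mass = 1.0029 × 36.458 = 36.564 g.
At 93.11% yield, actual mass of HCl = 36.564 × 0.9311 = 34.045 g.

34.04 g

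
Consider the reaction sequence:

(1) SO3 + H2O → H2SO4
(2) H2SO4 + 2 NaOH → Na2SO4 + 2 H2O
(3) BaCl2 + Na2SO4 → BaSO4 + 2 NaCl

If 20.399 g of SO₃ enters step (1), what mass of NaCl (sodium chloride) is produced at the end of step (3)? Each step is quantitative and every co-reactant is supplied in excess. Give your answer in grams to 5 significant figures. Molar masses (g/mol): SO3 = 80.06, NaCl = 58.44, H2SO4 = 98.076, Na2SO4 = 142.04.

29.781 g

n(SO3) = 20.399 / 80.06 = 0.254796 mol.
Reaction (1): SO3→H2SO4 ratio 1:1 ⇒ n(H2SO4) = 0.254796 mol.
Reaction (2): H2SO4→Na2SO4 ratio 1:1 ⇒ n(Na2SO4) = 0.254796 mol.
Reaction (3): Na2SO4→NaCl ratio 1:2 ⇒ n(NaCl) = 0.509593 mol.
Mass of NaCl = 0.509593 × 58.44 = 29.7806 g.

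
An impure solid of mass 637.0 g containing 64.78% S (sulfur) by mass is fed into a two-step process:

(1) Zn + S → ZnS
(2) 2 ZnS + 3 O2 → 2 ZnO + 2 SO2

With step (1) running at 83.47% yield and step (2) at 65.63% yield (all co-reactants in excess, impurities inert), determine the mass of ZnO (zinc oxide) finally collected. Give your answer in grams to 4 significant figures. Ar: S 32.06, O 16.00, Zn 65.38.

Pure S = 637.0 × 0.6478 = 412.65 g.
M(S) = 32.06 g/mol.
M(ZnO) = 65.38 + 16.00 = 81.38 g/mol.
n(S) = 412.65 / 32.06 = 12.871 mol.
Step 1 (S:ZnS = 1:1): theoretical n(ZnS) = 12.871 mol; at 83.47% yield, n(ZnS) = 10.744 mol.
Step 2 (ZnS:ZnO = 2:2): theoretical n(ZnO) = 10.744 mol, so theoretical mass = 10.744 × 81.38 = 874.31 g.
At 65.63% yield, actual mass of ZnO = 874.31 × 0.6563 = 573.81 g.

573.8 g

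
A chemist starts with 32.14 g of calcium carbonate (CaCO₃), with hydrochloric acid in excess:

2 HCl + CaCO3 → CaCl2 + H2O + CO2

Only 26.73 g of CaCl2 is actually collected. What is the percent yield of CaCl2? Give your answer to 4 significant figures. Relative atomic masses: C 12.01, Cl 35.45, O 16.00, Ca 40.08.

M(CaCO3) = 40.08 + 12.01 + 3(16.00) = 100.09 g/mol.
M(CaCl2) = 40.08 + 2(35.45) = 110.98 g/mol.
n(CaCO3) = 32.140 g / 100.09 g/mol = 0.32111 mol.
From the equation the CaCO3:CaCl2 mole ratio is 1:1, so n(CaCl2) = 0.32111 × 1/1 = 0.32111 mol.
Mass of CaCl2 = 0.32111 mol × 110.98 g/mol = 35.637 g.
This is the theoretical yield. Percent yield = 26.73 g / 35.637 g × 100% = 75.007%.

75.01 %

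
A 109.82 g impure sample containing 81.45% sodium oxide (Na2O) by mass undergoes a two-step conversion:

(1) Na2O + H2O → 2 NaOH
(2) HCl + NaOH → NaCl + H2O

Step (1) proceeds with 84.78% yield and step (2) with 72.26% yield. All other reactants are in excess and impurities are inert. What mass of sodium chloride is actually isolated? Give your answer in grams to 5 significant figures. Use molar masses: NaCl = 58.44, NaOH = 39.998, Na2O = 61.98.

Pure Na2O = 109.82 × 0.8145 = 89.4484 g.
n(Na2O) = 89.4484 / 61.98 = 1.44318 mol.
Step 1 (Na2O:NaOH = 1:2): theoretical n(NaOH) = 2.88636 mol; at 84.78% yield, n(NaOH) = 2.44706 mol.
Step 2 (NaOH:NaCl = 1:1): theoretical n(NaCl) = 2.44706 mol, so theoretical mass = 2.44706 × 58.44 = 143.006 g.
At 72.26% yield, actual mass of NaCl = 143.006 × 0.7226 = 103.336 g.

103.34 g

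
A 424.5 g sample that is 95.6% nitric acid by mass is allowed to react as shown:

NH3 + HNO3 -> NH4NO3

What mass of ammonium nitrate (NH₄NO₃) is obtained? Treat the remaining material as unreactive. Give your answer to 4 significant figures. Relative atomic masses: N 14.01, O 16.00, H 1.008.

515.5 g

Mass of pure HNO3 = 424.5 g × 0.956 = 405.82 g.
M(HNO3) = 1.008 + 14.01 + 3(16.00) = 63.018 g/mol.
M(NH4NO3) = 2(14.01) + 4(1.008) + 3(16.00) = 80.052 g/mol.
n(HNO3) = 405.82 g / 63.018 g/mol = 6.4398 mol.
From the equation the HNO3:NH4NO3 mole ratio is 1:1, so n(NH4NO3) = 6.4398 × 1/1 = 6.4398 mol.
Mass of NH4NO3 = 6.4398 mol × 80.052 g/mol = 515.52 g.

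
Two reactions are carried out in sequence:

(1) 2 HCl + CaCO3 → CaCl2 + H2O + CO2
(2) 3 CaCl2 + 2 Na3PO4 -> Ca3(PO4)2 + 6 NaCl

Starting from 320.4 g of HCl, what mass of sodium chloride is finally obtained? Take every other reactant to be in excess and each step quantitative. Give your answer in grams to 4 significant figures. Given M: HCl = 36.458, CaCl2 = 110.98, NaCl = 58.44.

513.6 g

n(HCl) = 320.40 / 36.458 = 8.7882 mol.
Step 1 gives a 2:1 ratio of HCl to CaCl2, so n(CaCl2) = 4.3941 mol.
In step 2 the CaCl2:NaCl ratio is 3:6, so n(NaCl) = 8.7882 mol.
Mass of NaCl = 8.7882 × 58.44 = 513.58 g.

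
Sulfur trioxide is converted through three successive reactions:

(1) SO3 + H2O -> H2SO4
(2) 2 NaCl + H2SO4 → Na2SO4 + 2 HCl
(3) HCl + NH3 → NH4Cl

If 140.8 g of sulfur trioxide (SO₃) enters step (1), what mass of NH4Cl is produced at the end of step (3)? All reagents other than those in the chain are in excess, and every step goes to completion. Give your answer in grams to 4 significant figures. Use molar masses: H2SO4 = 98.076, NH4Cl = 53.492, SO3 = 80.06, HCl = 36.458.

188.2 g

n(SO3) = 140.8 / 80.06 = 1.7587 mol.
Reaction (1): SO3→H2SO4 ratio 1:1 ⇒ n(H2SO4) = 1.7587 mol.
Reaction (2): H2SO4→HCl ratio 1:2 ⇒ n(HCl) = 3.5174 mol.
Reaction (3): HCl→NH4Cl ratio 1:1 ⇒ n(NH4Cl) = 3.5174 mol.
Mass of NH4Cl = 3.5174 × 53.492 = 188.15 g.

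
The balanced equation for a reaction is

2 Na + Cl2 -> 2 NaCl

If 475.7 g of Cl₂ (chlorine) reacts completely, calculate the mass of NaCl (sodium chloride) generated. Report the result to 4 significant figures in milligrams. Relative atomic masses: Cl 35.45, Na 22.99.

M(Cl2) = 2(35.45) = 70.90 g/mol.
M(NaCl) = 22.99 + 35.45 = 58.44 g/mol.
n(Cl2) = 475.70 g / 70.90 g/mol = 6.7094 mol.
From the equation the Cl2:NaCl mole ratio is 1:2, so n(NaCl) = 6.7094 × 2/1 = 13.419 mol.
Mass of NaCl = 13.419 mol × 58.44 g/mol = 784.20 g.
Converting to mg: 784.20 g = 784200 mg.

784200 mg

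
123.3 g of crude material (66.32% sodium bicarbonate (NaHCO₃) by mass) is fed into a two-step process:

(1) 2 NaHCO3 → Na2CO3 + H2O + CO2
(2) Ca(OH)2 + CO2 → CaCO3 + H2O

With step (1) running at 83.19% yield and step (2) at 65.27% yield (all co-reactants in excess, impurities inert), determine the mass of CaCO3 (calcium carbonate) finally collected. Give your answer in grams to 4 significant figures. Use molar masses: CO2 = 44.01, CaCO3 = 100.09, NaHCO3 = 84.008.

26.45 g

Pure NaHCO3 = 123.3 × 0.6632 = 81.773 g.
n(NaHCO3) = 81.773 / 84.008 = 0.97339 mol.
Step 1 (NaHCO3:CO2 = 2:1): theoretical n(CO2) = 0.48670 mol; at 83.19% yield, n(CO2) = 0.40488 mol.
Step 2 (CO2:CaCO3 = 1:1): theoretical n(CaCO3) = 0.40488 mol, so theoretical mass = 0.40488 × 100.09 = 40.525 g.
At 65.27% yield, actual mass of CaCO3 = 40.525 × 0.6527 = 26.450 g.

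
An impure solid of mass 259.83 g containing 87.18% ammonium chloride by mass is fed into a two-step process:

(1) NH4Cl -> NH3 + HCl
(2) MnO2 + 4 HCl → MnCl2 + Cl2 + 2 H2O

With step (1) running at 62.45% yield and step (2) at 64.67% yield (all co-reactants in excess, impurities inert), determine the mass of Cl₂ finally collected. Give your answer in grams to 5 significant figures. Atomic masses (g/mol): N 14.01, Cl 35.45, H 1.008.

30.314 g

Pure NH4Cl = 259.83 × 0.8718 = 226.520 g.
M(NH4Cl) = 14.01 + 4(1.008) + 35.45 = 53.492 g/mol.
M(Cl2) = 2(35.45) = 70.90 g/mol.
n(NH4Cl) = 226.520 / 53.492 = 4.23465 mol.
Step 1 (NH4Cl:HCl = 1:1): theoretical n(HCl) = 4.23465 mol; at 62.45% yield, n(HCl) = 2.64454 mol.
Step 2 (HCl:Cl2 = 4:1): theoretical n(Cl2) = 0.661134 mol, so theoretical mass = 0.661134 × 70.90 = 46.8744 g.
At 64.67% yield, actual mass of Cl2 = 46.8744 × 0.6467 = 30.3137 g.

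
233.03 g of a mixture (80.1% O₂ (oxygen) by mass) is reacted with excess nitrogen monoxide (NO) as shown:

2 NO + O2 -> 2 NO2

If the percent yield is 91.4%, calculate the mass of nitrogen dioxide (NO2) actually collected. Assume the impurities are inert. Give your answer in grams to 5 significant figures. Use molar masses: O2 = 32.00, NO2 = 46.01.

490.59 g

Pure O2 available = 233.03 g × 0.801 = 186.657 g.
n(O2) = 186.657 g / 32.00 g/mol = 5.83303 mol.
From the equation the O2:NO2 mole ratio is 1:2, so n(NO2) = 5.83303 × 2/1 = 11.6661 mol.
Mass of NO2 = 11.6661 mol × 46.01 g/mol = 536.756 g.
Actual mass collected = 536.756 g × 0.914 = 490.595 g.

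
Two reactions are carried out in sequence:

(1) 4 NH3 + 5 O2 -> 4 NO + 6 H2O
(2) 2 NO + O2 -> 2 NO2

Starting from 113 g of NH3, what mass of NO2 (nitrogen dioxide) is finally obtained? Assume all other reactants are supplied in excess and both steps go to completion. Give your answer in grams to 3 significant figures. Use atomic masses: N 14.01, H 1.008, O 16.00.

M(NH3) = 14.01 + 3(1.008) = 17.034 g/mol.
M(NO2) = 14.01 + 2(16.00) = 46.01 g/mol.
n(NH3) = 113.0 / 17.034 = 6.634 mol.
Step 1 gives a 4:4 ratio of NH3 to NO, so n(NO) = 6.634 mol.
In step 2 the NO:NO2 ratio is 2:2, so n(NO2) = 6.634 mol.
Mass of NO2 = 6.634 × 46.01 = 305.2 g.

305 g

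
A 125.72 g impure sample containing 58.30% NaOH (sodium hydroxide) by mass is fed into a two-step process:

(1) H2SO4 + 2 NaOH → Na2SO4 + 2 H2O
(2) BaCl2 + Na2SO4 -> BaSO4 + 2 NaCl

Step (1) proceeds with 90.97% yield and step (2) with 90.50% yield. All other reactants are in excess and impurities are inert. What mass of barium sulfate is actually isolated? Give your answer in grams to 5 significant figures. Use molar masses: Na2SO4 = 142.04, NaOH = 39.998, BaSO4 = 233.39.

Pure NaOH = 125.72 × 0.5830 = 73.2948 g.
n(NaOH) = 73.2948 / 39.998 = 1.83246 mol.
Step 1 (NaOH:Na2SO4 = 2:1): theoretical n(Na2SO4) = 0.916230 mol; at 90.97% yield, n(Na2SO4) = 0.833495 mol.
Step 2 (Na2SO4:BaSO4 = 1:1): theoretical n(BaSO4) = 0.833495 mol, so theoretical mass = 0.833495 × 233.39 = 194.529 g.
At 90.50% yield, actual mass of BaSO4 = 194.529 × 0.9050 = 176.049 g.

176.05 g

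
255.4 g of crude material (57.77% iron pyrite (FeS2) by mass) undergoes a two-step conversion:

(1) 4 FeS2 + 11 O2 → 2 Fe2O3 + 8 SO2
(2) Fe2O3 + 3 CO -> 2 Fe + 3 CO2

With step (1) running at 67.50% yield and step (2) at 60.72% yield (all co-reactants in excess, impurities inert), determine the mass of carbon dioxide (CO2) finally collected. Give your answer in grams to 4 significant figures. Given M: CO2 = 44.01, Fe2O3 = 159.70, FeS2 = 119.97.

33.28 g

Pure FeS2 = 255.4 × 0.5777 = 147.54 g.
n(FeS2) = 147.54 / 119.97 = 1.2298 mol.
Step 1 (FeS2:Fe2O3 = 4:2): theoretical n(Fe2O3) = 0.61492 mol; at 67.50% yield, n(Fe2O3) = 0.41507 mol.
Step 2 (Fe2O3:CO2 = 1:3): theoretical n(CO2) = 1.2452 mol, so theoretical mass = 1.2452 × 44.01 = 54.802 g.
At 60.72% yield, actual mass of CO2 = 54.802 × 0.6072 = 33.276 g.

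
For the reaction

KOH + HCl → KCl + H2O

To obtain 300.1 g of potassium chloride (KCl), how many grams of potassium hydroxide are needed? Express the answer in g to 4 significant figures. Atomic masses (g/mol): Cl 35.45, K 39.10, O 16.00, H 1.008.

M(KCl) = 39.10 + 35.45 = 74.55 g/mol.
M(KOH) = 39.10 + 16.00 + 1.008 = 56.108 g/mol.
n(KCl) = 300.10 g / 74.55 g/mol = 4.0255 mol.
From the equation the KCl:KOH mole ratio is 1:1, so n(KOH) = 4.0255 × 1/1 = 4.0255 mol.
Mass of KOH = 4.0255 mol × 56.108 g/mol = 225.86 g.

225.9 g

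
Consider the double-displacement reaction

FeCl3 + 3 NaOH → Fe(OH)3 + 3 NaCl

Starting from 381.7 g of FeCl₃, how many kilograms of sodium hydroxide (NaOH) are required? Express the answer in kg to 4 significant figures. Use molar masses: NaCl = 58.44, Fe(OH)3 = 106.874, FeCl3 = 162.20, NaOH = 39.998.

0.2824 kg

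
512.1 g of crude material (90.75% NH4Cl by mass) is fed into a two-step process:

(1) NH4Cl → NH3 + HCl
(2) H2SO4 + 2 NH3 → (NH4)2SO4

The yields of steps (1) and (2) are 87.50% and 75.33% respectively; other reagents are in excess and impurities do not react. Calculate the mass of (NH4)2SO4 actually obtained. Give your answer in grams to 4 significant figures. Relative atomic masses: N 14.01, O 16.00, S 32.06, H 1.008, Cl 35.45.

378.4 g

Pure NH4Cl = 512.1 × 0.9075 = 464.73 g.
M(NH4Cl) = 14.01 + 4(1.008) + 35.45 = 53.492 g/mol.
M((NH4)2SO4) = 2(14.01) + 8(1.008) + 32.06 + 4(16.00) = 132.144 g/mol.
n(NH4Cl) = 464.73 / 53.492 = 8.6879 mol.
Step 1 (NH4Cl:NH3 = 1:1): theoretical n(NH3) = 8.6879 mol; at 87.50% yield, n(NH3) = 7.6019 mol.
Step 2 (NH3:(NH4)2SO4 = 2:1): theoretical n((NH4)2SO4) = 3.8009 mol, so theoretical mass = 3.8009 × 132.144 = 502.27 g.
At 75.33% yield, actual mass of (NH4)2SO4 = 502.27 × 0.7533 = 378.36 g.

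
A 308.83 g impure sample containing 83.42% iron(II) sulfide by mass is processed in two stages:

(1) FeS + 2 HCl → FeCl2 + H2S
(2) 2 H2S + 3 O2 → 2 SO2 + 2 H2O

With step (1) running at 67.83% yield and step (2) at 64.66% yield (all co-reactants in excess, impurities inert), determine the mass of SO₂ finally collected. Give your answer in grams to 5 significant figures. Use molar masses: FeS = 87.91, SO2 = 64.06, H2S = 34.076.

82.337 g

Pure FeS = 308.83 × 0.8342 = 257.626 g.
n(FeS) = 257.626 / 87.91 = 2.93057 mol.
Step 1 (FeS:H2S = 1:1): theoretical n(H2S) = 2.93057 mol; at 67.83% yield, n(H2S) = 1.98780 mol.
Step 2 (H2S:SO2 = 2:2): theoretical n(SO2) = 1.98780 mol, so theoretical mass = 1.98780 × 64.06 = 127.339 g.
At 64.66% yield, actual mass of SO2 = 127.339 × 0.6466 = 82.3372 g.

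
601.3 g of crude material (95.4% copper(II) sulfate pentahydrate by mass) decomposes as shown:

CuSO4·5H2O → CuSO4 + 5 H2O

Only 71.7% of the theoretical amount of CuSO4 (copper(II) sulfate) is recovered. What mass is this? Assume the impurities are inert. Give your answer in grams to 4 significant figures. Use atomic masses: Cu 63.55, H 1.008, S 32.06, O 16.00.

262.9 g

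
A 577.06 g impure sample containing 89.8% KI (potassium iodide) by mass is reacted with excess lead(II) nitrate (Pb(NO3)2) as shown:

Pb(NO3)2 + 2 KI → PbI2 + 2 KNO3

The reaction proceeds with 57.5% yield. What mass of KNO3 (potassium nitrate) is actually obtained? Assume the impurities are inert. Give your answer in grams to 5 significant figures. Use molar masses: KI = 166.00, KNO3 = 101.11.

Pure KI available = 577.06 g × 0.898 = 518.200 g.
n(KI) = 518.200 g / 166.00 g/mol = 3.12169 mol.
From the equation the KI:KNO3 mole ratio is 2:2, so n(KNO3) = 3.12169 × 2/2 = 3.12169 mol.
Mass of KNO3 = 3.12169 mol × 101.11 g/mol = 315.634 g.
Actual mass collected = 315.634 g × 0.575 = 181.489 g.

181.49 g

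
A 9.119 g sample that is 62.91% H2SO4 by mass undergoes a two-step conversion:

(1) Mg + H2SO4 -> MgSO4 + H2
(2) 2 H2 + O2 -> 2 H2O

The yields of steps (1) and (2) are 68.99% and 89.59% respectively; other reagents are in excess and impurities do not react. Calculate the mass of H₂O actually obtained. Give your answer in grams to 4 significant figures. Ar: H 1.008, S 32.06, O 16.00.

0.6513 g

Pure H2SO4 = 9.119 × 0.6291 = 5.7368 g.
M(H2SO4) = 2(1.008) + 32.06 + 4(16.00) = 98.076 g/mol.
M(H2O) = 2(1.008) + 16.00 = 18.016 g/mol.
n(H2SO4) = 5.7368 / 98.076 = 0.058493 mol.
Step 1 (H2SO4:H2 = 1:1): theoretical n(H2) = 0.058493 mol; at 68.99% yield, n(H2) = 0.040354 mol.
Step 2 (H2:H2O = 2:2): theoretical n(H2O) = 0.040354 mol, so theoretical mass = 0.040354 × 18.016 = 0.72702 g.
At 89.59% yield, actual mass of H2O = 0.72702 × 0.8959 = 0.65134 g.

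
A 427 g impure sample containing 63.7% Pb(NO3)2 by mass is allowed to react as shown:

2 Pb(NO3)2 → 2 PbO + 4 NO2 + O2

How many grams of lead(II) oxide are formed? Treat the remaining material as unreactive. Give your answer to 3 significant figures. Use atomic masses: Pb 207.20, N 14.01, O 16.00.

183 g

Mass of pure Pb(NO3)2 = 427 g × 0.637 = 272.0 g.
M(Pb(NO3)2) = 207.20 + 2(14.01) + 6(16.00) = 331.22 g/mol.
M(PbO) = 207.20 + 16.00 = 223.20 g/mol.
n(Pb(NO3)2) = 272.0 g / 331.22 g/mol = 0.8212 mol.
From the equation the Pb(NO3)2:PbO mole ratio is 2:2, so n(PbO) = 0.8212 × 2/2 = 0.8212 mol.
Mass of PbO = 0.8212 mol × 223.20 g/mol = 183.3 g.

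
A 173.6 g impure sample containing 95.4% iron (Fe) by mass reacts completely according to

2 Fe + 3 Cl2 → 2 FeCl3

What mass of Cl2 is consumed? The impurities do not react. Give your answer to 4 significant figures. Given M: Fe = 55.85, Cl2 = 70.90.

Mass of pure Fe = 173.6 g × 0.954 = 165.61 g.
n(Fe) = 165.61 g / 55.85 g/mol = 2.9653 mol.
From the equation the Fe:Cl2 mole ratio is 2:3, so n(Cl2) = 2.9653 × 3/2 = 4.4480 mol.
Mass of Cl2 = 4.4480 mol × 70.90 g/mol = 315.36 g.

315.4 g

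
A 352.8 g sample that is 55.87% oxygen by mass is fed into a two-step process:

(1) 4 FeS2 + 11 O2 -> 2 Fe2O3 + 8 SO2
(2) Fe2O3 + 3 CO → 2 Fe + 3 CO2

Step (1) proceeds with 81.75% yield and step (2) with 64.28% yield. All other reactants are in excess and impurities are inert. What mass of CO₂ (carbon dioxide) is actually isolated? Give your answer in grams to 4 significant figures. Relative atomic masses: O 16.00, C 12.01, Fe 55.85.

77.70 g

Pure O2 = 352.8 × 0.5587 = 197.11 g.
M(O2) = 2(16.00) = 32.00 g/mol.
M(CO2) = 12.01 + 2(16.00) = 44.01 g/mol.
n(O2) = 197.11 / 32.00 = 6.1597 mol.
Step 1 (O2:Fe2O3 = 11:2): theoretical n(Fe2O3) = 1.1199 mol; at 81.75% yield, n(Fe2O3) = 0.91555 mol.
Step 2 (Fe2O3:CO2 = 1:3): theoretical n(CO2) = 2.7467 mol, so theoretical mass = 2.7467 × 44.01 = 120.88 g.
At 64.28% yield, actual mass of CO2 = 120.88 × 0.6428 = 77.702 g.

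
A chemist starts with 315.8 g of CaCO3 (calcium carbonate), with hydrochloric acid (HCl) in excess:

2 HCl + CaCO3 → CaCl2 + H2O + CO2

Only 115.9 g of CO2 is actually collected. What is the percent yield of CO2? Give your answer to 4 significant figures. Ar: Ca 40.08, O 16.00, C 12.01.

83.47 %

M(CaCO3) = 40.08 + 12.01 + 3(16.00) = 100.09 g/mol.
M(CO2) = 12.01 + 2(16.00) = 44.01 g/mol.
n(CaCO3) = 315.80 g / 100.09 g/mol = 3.1552 mol.
From the equation the CaCO3:CO2 mole ratio is 1:1, so n(CO2) = 3.1552 × 1/1 = 3.1552 mol.
Mass of CO2 = 3.1552 mol × 44.01 g/mol = 138.86 g.
This is the theoretical yield. Percent yield = 115.9 g / 138.86 g × 100% = 83.466%.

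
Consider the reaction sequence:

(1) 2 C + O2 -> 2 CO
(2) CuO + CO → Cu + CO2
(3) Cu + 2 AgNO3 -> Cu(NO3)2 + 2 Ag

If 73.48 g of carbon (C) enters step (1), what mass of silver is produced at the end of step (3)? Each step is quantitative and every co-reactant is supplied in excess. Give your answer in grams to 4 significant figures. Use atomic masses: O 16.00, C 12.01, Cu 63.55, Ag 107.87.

M(C) = 12.01 g/mol.
M(Ag) = 107.87 g/mol.
n(C) = 73.48 / 12.01 = 6.1182 mol.
Reaction (1): C→CO ratio 2:2 ⇒ n(CO) = 6.1182 mol.
Reaction (2): CO→Cu ratio 1:1 ⇒ n(Cu) = 6.1182 mol.
Reaction (3): Cu→Ag ratio 1:2 ⇒ n(Ag) = 12.236 mol.
Mass of Ag = 12.236 × 107.87 = 1319.9 g.

1320 g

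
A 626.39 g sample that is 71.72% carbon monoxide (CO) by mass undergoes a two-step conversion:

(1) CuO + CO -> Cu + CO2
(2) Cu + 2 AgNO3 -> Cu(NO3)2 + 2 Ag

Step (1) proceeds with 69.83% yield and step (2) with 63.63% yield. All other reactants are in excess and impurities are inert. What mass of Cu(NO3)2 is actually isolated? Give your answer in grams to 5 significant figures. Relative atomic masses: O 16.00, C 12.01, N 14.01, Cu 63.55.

1336.7 g

Pure CO = 626.39 × 0.7172 = 449.247 g.
M(CO) = 12.01 + 16.00 = 28.01 g/mol.
M(Cu(NO3)2) = 63.55 + 2(14.01) + 6(16.00) = 187.57 g/mol.
n(CO) = 449.247 / 28.01 = 16.0388 mol.
Step 1 (CO:Cu = 1:1): theoretical n(Cu) = 16.0388 mol; at 69.83% yield, n(Cu) = 11.1999 mol.
Step 2 (Cu:Cu(NO3)2 = 1:1): theoretical n(Cu(NO3)2) = 11.1999 mol, so theoretical mass = 11.1999 × 187.57 = 2100.76 g.
At 63.63% yield, actual mass of Cu(NO3)2 = 2100.76 × 0.6363 = 1336.72 g.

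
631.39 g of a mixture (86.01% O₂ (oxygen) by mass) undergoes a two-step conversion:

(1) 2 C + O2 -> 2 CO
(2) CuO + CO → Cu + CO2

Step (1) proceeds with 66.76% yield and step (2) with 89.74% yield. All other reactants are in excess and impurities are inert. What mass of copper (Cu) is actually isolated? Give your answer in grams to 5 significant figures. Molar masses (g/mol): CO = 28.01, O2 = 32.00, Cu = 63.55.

Pure O2 = 631.39 × 0.8601 = 543.059 g.
n(O2) = 543.059 / 32.00 = 16.9706 mol.
Step 1 (O2:CO = 1:2): theoretical n(CO) = 33.9412 mol; at 66.76% yield, n(CO) = 22.6591 mol.
Step 2 (CO:Cu = 1:1): theoretical n(Cu) = 22.6591 mol, so theoretical mass = 22.6591 × 63.55 = 1439.99 g.
At 89.74% yield, actual mass of Cu = 1439.99 × 0.8974 = 1292.24 g.

1292.2 g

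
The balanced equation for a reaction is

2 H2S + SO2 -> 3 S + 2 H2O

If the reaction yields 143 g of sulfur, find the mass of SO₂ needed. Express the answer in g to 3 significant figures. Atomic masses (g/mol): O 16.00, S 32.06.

95.2 g

M(S) = 32.06 g/mol.
M(SO2) = 32.06 + 2(16.00) = 64.06 g/mol.
n(S) = 143.0 g / 32.06 g/mol = 4.460 mol.
From the equation the S:SO2 mole ratio is 3:1, so n(SO2) = 4.460 × 1/3 = 1.487 mol.
Mass of SO2 = 1.487 mol × 64.06 g/mol = 95.24 g.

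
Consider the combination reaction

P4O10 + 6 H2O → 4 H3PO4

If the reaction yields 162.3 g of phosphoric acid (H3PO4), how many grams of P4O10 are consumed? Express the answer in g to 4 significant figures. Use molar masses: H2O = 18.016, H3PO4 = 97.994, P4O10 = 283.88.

117.5 g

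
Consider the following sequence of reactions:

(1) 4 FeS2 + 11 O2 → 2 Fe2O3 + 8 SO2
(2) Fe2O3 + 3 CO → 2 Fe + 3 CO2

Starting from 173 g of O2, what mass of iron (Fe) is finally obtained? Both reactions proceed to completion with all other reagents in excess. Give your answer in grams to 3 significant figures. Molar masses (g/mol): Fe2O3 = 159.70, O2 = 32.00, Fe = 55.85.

110 g

n(O2) = 173.0 / 32.00 = 5.406 mol.
Step 1 gives a 11:2 ratio of O2 to Fe2O3, so n(Fe2O3) = 0.9830 mol.
In step 2 the Fe2O3:Fe ratio is 1:2, so n(Fe) = 1.966 mol.
Mass of Fe = 1.966 × 55.85 = 109.8 g.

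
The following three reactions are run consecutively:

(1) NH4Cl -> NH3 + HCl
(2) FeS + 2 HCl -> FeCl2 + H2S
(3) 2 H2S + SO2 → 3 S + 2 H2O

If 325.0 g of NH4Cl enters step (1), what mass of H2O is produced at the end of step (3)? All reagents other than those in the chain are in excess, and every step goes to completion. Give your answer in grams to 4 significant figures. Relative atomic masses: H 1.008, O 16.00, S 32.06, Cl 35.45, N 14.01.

54.73 g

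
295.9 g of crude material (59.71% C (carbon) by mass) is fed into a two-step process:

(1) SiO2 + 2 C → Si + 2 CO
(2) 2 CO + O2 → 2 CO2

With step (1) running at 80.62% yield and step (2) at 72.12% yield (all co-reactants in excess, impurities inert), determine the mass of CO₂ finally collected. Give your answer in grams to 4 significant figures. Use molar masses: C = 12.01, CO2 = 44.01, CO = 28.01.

376.4 g

Pure C = 295.9 × 0.5971 = 176.68 g.
n(C) = 176.68 / 12.01 = 14.711 mol.
Step 1 (C:CO = 2:2): theoretical n(CO) = 14.711 mol; at 80.62% yield, n(CO) = 11.860 mol.
Step 2 (CO:CO2 = 2:2): theoretical n(CO2) = 11.860 mol, so theoretical mass = 11.860 × 44.01 = 521.97 g.
At 72.12% yield, actual mass of CO2 = 521.97 × 0.7212 = 376.44 g.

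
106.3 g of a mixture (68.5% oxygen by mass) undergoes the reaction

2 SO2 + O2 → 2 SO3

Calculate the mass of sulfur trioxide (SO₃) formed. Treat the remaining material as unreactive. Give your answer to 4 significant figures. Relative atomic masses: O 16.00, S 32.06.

Mass of pure O2 = 106.3 g × 0.685 = 72.816 g.
M(O2) = 2(16.00) = 32.00 g/mol.
M(SO3) = 32.06 + 3(16.00) = 80.06 g/mol.
n(O2) = 72.816 g / 32.00 g/mol = 2.2755 mol.
From the equation the O2:SO3 mole ratio is 1:2, so n(SO3) = 2.2755 × 2/1 = 4.5510 mol.
Mass of SO3 = 4.5510 mol × 80.06 g/mol = 364.35 g.

364.4 g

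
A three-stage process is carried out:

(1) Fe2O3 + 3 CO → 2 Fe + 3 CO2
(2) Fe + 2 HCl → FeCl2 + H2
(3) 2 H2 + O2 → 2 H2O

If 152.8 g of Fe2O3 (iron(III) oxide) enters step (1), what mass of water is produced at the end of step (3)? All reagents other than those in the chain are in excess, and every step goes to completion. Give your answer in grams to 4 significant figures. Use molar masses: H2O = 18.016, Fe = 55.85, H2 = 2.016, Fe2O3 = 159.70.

34.48 g

n(Fe2O3) = 152.8 / 159.70 = 0.95679 mol.
Reaction (1): Fe2O3→Fe ratio 1:2 ⇒ n(Fe) = 1.9136 mol.
Reaction (2): Fe→H2 ratio 1:1 ⇒ n(H2) = 1.9136 mol.
Reaction (3): H2→H2O ratio 2:2 ⇒ n(H2O) = 1.9136 mol.
Mass of H2O = 1.9136 × 18.016 = 34.475 g.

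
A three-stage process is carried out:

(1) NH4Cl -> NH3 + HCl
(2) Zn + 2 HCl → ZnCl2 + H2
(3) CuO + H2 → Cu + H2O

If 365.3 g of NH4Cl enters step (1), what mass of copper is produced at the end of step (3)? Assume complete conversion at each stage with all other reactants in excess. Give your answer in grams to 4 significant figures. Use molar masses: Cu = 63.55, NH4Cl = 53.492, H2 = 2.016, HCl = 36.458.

n(NH4Cl) = 365.3 / 53.492 = 6.8291 mol.
Reaction (1): NH4Cl→HCl ratio 1:1 ⇒ n(HCl) = 6.8291 mol.
Reaction (2): HCl→H2 ratio 2:1 ⇒ n(H2) = 3.4145 mol.
Reaction (3): H2→Cu ratio 1:1 ⇒ n(Cu) = 3.4145 mol.
Mass of Cu = 3.4145 × 63.55 = 216.99 g.

217.0 g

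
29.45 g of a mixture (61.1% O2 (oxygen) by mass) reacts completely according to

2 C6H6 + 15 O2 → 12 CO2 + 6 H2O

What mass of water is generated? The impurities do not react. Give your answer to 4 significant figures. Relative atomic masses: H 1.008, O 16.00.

Mass of pure O2 = 29.45 g × 0.611 = 17.994 g.
M(O2) = 2(16.00) = 32.00 g/mol.
M(H2O) = 2(1.008) + 16.00 = 18.016 g/mol.
n(O2) = 17.994 g / 32.00 g/mol = 0.56231 mol.
From the equation the O2:H2O mole ratio is 15:6, so n(H2O) = 0.56231 × 6/15 = 0.22492 mol.
Mass of H2O = 0.22492 mol × 18.016 g/mol = 4.0522 g.

4.052 g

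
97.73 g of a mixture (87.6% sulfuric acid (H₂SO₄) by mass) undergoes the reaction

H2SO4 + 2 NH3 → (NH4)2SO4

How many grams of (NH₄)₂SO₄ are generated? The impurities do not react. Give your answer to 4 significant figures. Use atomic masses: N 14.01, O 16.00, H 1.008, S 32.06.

115.3 g

Mass of pure H2SO4 = 97.73 g × 0.876 = 85.611 g.
M(H2SO4) = 2(1.008) + 32.06 + 4(16.00) = 98.076 g/mol.
M((NH4)2SO4) = 2(14.01) + 8(1.008) + 32.06 + 4(16.00) = 132.144 g/mol.
n(H2SO4) = 85.611 g / 98.076 g/mol = 0.87291 mol.
From the equation the H2SO4:(NH4)2SO4 mole ratio is 1:1, so n((NH4)2SO4) = 0.87291 × 1/1 = 0.87291 mol.
Mass of (NH4)2SO4 = 0.87291 mol × 132.144 g/mol = 115.35 g.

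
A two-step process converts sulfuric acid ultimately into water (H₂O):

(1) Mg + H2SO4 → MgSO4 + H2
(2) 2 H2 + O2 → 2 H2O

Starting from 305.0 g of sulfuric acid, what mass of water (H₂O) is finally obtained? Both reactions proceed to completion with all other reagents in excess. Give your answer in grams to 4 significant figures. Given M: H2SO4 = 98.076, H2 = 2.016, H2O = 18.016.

n(H2SO4) = 305.00 / 98.076 = 3.1098 mol.
Step 1 gives a 1:1 ratio of H2SO4 to H2, so n(H2) = 3.1098 mol.
In step 2 the H2:H2O ratio is 2:2, so n(H2O) = 3.1098 mol.
Mass of H2O = 3.1098 × 18.016 = 56.027 g.

56.03 g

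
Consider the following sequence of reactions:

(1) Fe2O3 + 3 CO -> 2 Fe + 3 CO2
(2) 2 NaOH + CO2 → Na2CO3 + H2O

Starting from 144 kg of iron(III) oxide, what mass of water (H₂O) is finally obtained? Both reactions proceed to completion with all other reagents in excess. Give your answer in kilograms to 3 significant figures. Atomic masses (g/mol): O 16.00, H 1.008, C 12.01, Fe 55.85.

48.7 kg

M(Fe2O3) = 2(55.85) + 3(16.00) = 159.70 g/mol.
M(H2O) = 2(1.008) + 16.00 = 18.016 g/mol.
144 kg = 144000 g.
n(Fe2O3) = 144000 / 159.70 = 901.7 mol.
Step 1 gives a 1:3 ratio of Fe2O3 to CO2, so n(CO2) = 2705 mol.
In step 2 the CO2:H2O ratio is 1:1, so n(H2O) = 2705 mol.
Mass of H2O = 2705 × 18.016 = 48730 g = 48.7 kg.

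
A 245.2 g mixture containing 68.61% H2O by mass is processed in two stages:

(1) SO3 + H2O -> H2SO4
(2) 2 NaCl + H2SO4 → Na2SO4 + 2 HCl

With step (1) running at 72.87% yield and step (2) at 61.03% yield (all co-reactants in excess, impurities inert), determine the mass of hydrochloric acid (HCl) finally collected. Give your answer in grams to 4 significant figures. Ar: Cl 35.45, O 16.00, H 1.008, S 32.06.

302.8 g

Pure H2O = 245.2 × 0.6861 = 168.23 g.
M(H2O) = 2(1.008) + 16.00 = 18.016 g/mol.
M(HCl) = 1.008 + 35.45 = 36.458 g/mol.
n(H2O) = 168.23 / 18.016 = 9.3379 mol.
Step 1 (H2O:H2SO4 = 1:1): theoretical n(H2SO4) = 9.3379 mol; at 72.87% yield, n(H2SO4) = 6.8045 mol.
Step 2 (H2SO4:HCl = 1:2): theoretical n(HCl) = 13.609 mol, so theoretical mass = 13.609 × 36.458 = 496.16 g.
At 61.03% yield, actual mass of HCl = 496.16 × 0.6103 = 302.81 g.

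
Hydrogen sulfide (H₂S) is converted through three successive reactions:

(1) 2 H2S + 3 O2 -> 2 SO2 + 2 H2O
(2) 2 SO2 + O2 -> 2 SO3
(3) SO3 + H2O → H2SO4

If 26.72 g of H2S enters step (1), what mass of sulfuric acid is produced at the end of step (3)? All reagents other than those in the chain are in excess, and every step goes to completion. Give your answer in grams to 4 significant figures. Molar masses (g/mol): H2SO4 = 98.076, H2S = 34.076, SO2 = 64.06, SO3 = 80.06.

76.90 g

n(H2S) = 26.72 / 34.076 = 0.78413 mol.
Reaction (1): H2S→SO2 ratio 2:2 ⇒ n(SO2) = 0.78413 mol.
Reaction (2): SO2→SO3 ratio 2:2 ⇒ n(SO3) = 0.78413 mol.
Reaction (3): SO3→H2SO4 ratio 1:1 ⇒ n(H2SO4) = 0.78413 mol.
Mass of H2SO4 = 0.78413 × 98.076 = 76.904 g.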